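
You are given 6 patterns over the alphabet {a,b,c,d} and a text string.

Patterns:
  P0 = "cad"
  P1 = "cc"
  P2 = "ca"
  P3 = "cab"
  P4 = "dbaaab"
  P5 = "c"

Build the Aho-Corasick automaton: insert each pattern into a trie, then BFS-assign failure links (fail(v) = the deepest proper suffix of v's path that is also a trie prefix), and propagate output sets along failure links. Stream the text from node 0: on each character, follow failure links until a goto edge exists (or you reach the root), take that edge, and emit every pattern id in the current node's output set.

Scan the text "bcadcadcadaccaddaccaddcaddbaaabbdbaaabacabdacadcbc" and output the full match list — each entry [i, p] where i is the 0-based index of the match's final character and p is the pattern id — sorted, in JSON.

Build automaton:
Trie nodes:
  n0 'ε': c→1 d→6
  n1 'c': a→2 c→4  ←P5
  n2 'ca': b→5 d→3  ←P2
  n3 'cad': ·  ←P0
  n4 'cc': ·  ←P1
  n5 'cab': ·  ←P3
  n6 'd': b→7
  n7 'db': a→8
  n8 'dba': a→9
  n9 'dbaa': a→10
  n10 'dbaaa': b→11
  n11 'dbaaab': ·  ←P4

Failure links (BFS by depth):
  fail(1) 'c': from fail(0)=0 chase 'c': 0 ⇒ 0;  out={5}∪out(0)={5}
  fail(6) 'd': from fail(0)=0 chase 'd': 0 ⇒ 0;  out=∅∪out(0)=∅
  fail(2) 'ca': from fail(1)=0 chase 'a': 0 ⇒ 0;  out={2}∪out(0)={2}
  fail(4) 'cc': from fail(1)=0 chase 'c': 0 ⇒ 1;  out={1}∪out(1)={1,5}
  fail(7) 'db': from fail(6)=0 chase 'b': 0 ⇒ 0;  out=∅∪out(0)=∅
  fail(3) 'cad': from fail(2)=0 chase 'd': 0 ⇒ 6;  out={0}∪out(6)={0}
  fail(5) 'cab': from fail(2)=0 chase 'b': 0 ⇒ 0;  out={3}∪out(0)={3}
  fail(8) 'dba': from fail(7)=0 chase 'a': 0 ⇒ 0;  out=∅∪out(0)=∅
  fail(9) 'dbaa': from fail(8)=0 chase 'a': 0 ⇒ 0;  out=∅∪out(0)=∅
  fail(10) 'dbaaa': from fail(9)=0 chase 'a': 0 ⇒ 0;  out=∅∪out(0)=∅
  fail(11) 'dbaaab': from fail(10)=0 chase 'b': 0 ⇒ 0;  out={4}∪out(0)={4}

Run:
[0] read 'b'  n0⇒n0
[1] read 'c'  n0⇒n1  ** P5@[1:1]
[2] read 'a'  n1⇒n2  ** P2@[1:2]
[3] read 'd'  n2⇒n3  ** P0@[1:3]
[4] read 'c'  n3⇒n1 (fail-walked)  ** P5@[4:4]
[5] read 'a'  n1⇒n2  ** P2@[4:5]
[6] read 'd'  n2⇒n3  ** P0@[4:6]
[7] read 'c'  n3⇒n1 (fail-walked)  ** P5@[7:7]
[8] read 'a'  n1⇒n2  ** P2@[7:8]
[9] read 'd'  n2⇒n3  ** P0@[7:9]
[10] read 'a'  n3⇒n0 (fail-walked)
[11] read 'c'  n0⇒n1  ** P5@[11:11]
[12] read 'c'  n1⇒n4  ** P1@[11:12],P5@[12:12]
[13] read 'a'  n4⇒n2 (fail-walked)  ** P2@[12:13]
[14] read 'd'  n2⇒n3  ** P0@[12:14]
[15] read 'd'  n3⇒n6 (fail-walked)
[16] read 'a'  n6⇒n0 (fail-walked)
[17] read 'c'  n0⇒n1  ** P5@[17:17]
[18] read 'c'  n1⇒n4  ** P1@[17:18],P5@[18:18]
[19] read 'a'  n4⇒n2 (fail-walked)  ** P2@[18:19]
[20] read 'd'  n2⇒n3  ** P0@[18:20]
[21] read 'd'  n3⇒n6 (fail-walked)
[22] read 'c'  n6⇒n1 (fail-walked)  ** P5@[22:22]
[23] read 'a'  n1⇒n2  ** P2@[22:23]
[24] read 'd'  n2⇒n3  ** P0@[22:24]
[25] read 'd'  n3⇒n6 (fail-walked)
[26] read 'b'  n6⇒n7
[27] read 'a'  n7⇒n8
[28] read 'a'  n8⇒n9
[29] read 'a'  n9⇒n10
[30] read 'b'  n10⇒n11  ** P4@[25:30]
[31] read 'b'  n11⇒n0 (fail-walked)
[32] read 'd'  n0⇒n6
[33] read 'b'  n6⇒n7
[34] read 'a'  n7⇒n8
[35] read 'a'  n8⇒n9
[36] read 'a'  n9⇒n10
[37] read 'b'  n10⇒n11  ** P4@[32:37]
[38] read 'a'  n11⇒n0 (fail-walked)
[39] read 'c'  n0⇒n1  ** P5@[39:39]
[40] read 'a'  n1⇒n2  ** P2@[39:40]
[41] read 'b'  n2⇒n5  ** P3@[39:41]
[42] read 'd'  n5⇒n6 (fail-walked)
[43] read 'a'  n6⇒n0 (fail-walked)
[44] read 'c'  n0⇒n1  ** P5@[44:44]
[45] read 'a'  n1⇒n2  ** P2@[44:45]
[46] read 'd'  n2⇒n3  ** P0@[44:46]
[47] read 'c'  n3⇒n1 (fail-walked)  ** P5@[47:47]
[48] read 'b'  n1⇒n0 (fail-walked)
[49] read 'c'  n0⇒n1  ** P5@[49:49]

All matches (sorted): [[1,5],[2,2],[3,0],[4,5],[5,2],[6,0],[7,5],[8,2],[9,0],[11,5],[12,1],[12,5],[13,2],[14,0],[17,5],[18,1],[18,5],[19,2],[20,0],[22,5],[23,2],[24,0],[30,4],[37,4],[39,5],[40,2],[41,3],[44,5],[45,2],[46,0],[47,5],[49,5]]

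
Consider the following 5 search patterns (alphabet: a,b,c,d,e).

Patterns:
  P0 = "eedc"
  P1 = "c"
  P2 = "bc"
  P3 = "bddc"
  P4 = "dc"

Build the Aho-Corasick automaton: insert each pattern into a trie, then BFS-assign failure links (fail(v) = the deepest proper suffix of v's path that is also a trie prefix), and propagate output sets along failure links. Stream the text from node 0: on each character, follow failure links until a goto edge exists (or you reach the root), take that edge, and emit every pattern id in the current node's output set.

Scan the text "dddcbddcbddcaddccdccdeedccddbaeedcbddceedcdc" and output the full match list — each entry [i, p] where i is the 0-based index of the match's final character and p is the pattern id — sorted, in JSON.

Construct AC machine:
Trie (insert patterns):
  0='ε' goto b→6 c→5 d→11 e→1
  1='e' goto e→2
  2='ee' goto d→3
  3='eed' goto c→4
  4='eedc' goto ·  ←P0
  5='c' goto ·  ←P1
  6='b' goto c→7 d→8
  7='bc' goto ·  ←P2
  8='bd' goto d→9
  9='bdd' goto c→10
  10='bddc' goto ·  ←P3
  11='d' goto c→12
  12='dc' goto ·  ←P4

BFS fail/out derivation:
  n1('e'): parent n0 fail=0; on 'e' 0 → fail=0;  out ∅∪∅=∅
  n5('c'): parent n0 fail=0; on 'c' 0 → fail=0;  out {1}∪∅={1}
  n6('b'): parent n0 fail=0; on 'b' 0 → fail=0;  out ∅∪∅=∅
  n11('d'): parent n0 fail=0; on 'd' 0 → fail=0;  out ∅∪∅=∅
  n2('ee'): parent n1 fail=0; on 'e' 0 → fail=1;  out ∅∪∅=∅
  n7('bc'): parent n6 fail=0; on 'c' 0 → fail=5;  out {2}∪{1}={1,2}
  n8('bd'): parent n6 fail=0; on 'd' 0 → fail=11;  out ∅∪∅=∅
  n12('dc'): parent n11 fail=0; on 'c' 0 → fail=5;  out {4}∪{1}={1,4}
  n3('eed'): parent n2 fail=1; on 'd' 1→0 → fail=11;  out ∅∪∅=∅
  n9('bdd'): parent n8 fail=11; on 'd' 11→0 → fail=11;  out ∅∪∅=∅
  n4('eedc'): parent n3 fail=11; on 'c' 11 → fail=12;  out {0}∪{1,4}={0,1,4}
  n10('bddc'): parent n9 fail=11; on 'c' 11 → fail=12;  out {3}∪{1,4}={1,3,4}

Text stream:
i=0 'd': node 0→11
i=1 'd': node 11→11 (fail-walked)
i=2 'd': node 11→11 (fail-walked)
i=3 'c': node 11→12  ** P1@[3:3],P4@[2:3]
i=4 'b': node 12→6 (fail-walked)
i=5 'd': node 6→8
i=6 'd': node 8→9
i=7 'c': node 9→10  ** P1@[7:7],P3@[4:7],P4@[6:7]
i=8 'b': node 10→6 (fail-walked)
i=9 'd': node 6→8
i=10 'd': node 8→9
i=11 'c': node 9→10  ** P1@[11:11],P3@[8:11],P4@[10:11]
i=12 'a': node 10→0 (fail-walked)
i=13 'd': node 0→11
i=14 'd': node 11→11 (fail-walked)
i=15 'c': node 11→12  ** P1@[15:15],P4@[14:15]
i=16 'c': node 12→5 (fail-walked)  ** P1@[16:16]
i=17 'd': node 5→11 (fail-walked)
i=18 'c': node 11→12  ** P1@[18:18],P4@[17:18]
i=19 'c': node 12→5 (fail-walked)  ** P1@[19:19]
i=20 'd': node 5→11 (fail-walked)
i=21 'e': node 11→1 (fail-walked)
i=22 'e': node 1→2
i=23 'd': node 2→3
i=24 'c': node 3→4  ** P0@[21:24],P1@[24:24],P4@[23:24]
i=25 'c': node 4→5 (fail-walked)  ** P1@[25:25]
i=26 'd': node 5→11 (fail-walked)
i=27 'd': node 11→11 (fail-walked)
i=28 'b': node 11→6 (fail-walked)
i=29 'a': node 6→0 (fail-walked)
i=30 'e': node 0→1
i=31 'e': node 1→2
i=32 'd': node 2→3
i=33 'c': node 3→4  ** P0@[30:33],P1@[33:33],P4@[32:33]
i=34 'b': node 4→6 (fail-walked)
i=35 'd': node 6→8
i=36 'd': node 8→9
i=37 'c': node 9→10  ** P1@[37:37],P3@[34:37],P4@[36:37]
i=38 'e': node 10→1 (fail-walked)
i=39 'e': node 1→2
i=40 'd': node 2→3
i=41 'c': node 3→4  ** P0@[38:41],P1@[41:41],P4@[40:41]
i=42 'd': node 4→11 (fail-walked)
i=43 'c': node 11→12  ** P1@[43:43],P4@[42:43]

All matches (sorted): [[3,1],[3,4],[7,1],[7,3],[7,4],[11,1],[11,3],[11,4],[15,1],[15,4],[16,1],[18,1],[18,4],[19,1],[24,0],[24,1],[24,4],[25,1],[33,0],[33,1],[33,4],[37,1],[37,3],[37,4],[41,0],[41,1],[41,4],[43,1],[43,4]]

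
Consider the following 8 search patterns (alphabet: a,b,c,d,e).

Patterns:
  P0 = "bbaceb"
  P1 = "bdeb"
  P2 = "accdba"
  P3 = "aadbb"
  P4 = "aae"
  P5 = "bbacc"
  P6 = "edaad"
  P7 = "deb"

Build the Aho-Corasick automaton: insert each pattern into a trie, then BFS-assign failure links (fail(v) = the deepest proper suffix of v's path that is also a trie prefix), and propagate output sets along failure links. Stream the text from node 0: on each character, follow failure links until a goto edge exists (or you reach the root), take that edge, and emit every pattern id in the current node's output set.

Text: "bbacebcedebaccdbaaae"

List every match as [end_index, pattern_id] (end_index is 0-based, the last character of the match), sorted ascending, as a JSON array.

Build:
Trie nodes:
  0='ε' goto a→10 b→1 d→27 e→22
  1='b' goto b→2 d→7
  2='bb' goto a→3
  3='bba' goto c→4
  4='bbac' goto c→21 e→5
  5='bbace' goto b→6
  6='bbaceb' goto ·  [P0 ends]
  7='bd' goto e→8
  8='bde' goto b→9
  9='bdeb' goto ·  [P1 ends]
  10='a' goto a→16 c→11
  11='ac' goto c→12
  12='acc' goto d→13
  13='accd' goto b→14
  14='accdb' goto a→15
  15='accdba' goto ·  [P2 ends]
  16='aa' goto d→17 e→20
  17='aad' goto b→18
  18='aadb' goto b→19
  19='aadbb' goto ·  [P3 ends]
  20='aae' goto ·  [P4 ends]
  21='bbacc' goto ·  [P5 ends]
  22='e' goto d→23
  23='ed' goto a→24
  24='eda' goto a→25
  25='edaa' goto d→26
  26='edaad' goto ·  [P6 ends]
  27='d' goto e→28
  28='de' goto b→29
  29='deb' goto ·  [P7 ends]

Failure links (BFS by depth):
  n1('b'): parent n0 fail=0; on 'b' 0 → fail=0;  out ∅∪∅=∅
  n10('a'): parent n0 fail=0; on 'a' 0 → fail=0;  out ∅∪∅=∅
  n22('e'): parent n0 fail=0; on 'e' 0 → fail=0;  out ∅∪∅=∅
  n27('d'): parent n0 fail=0; on 'd' 0 → fail=0;  out ∅∪∅=∅
  n2('bb'): parent n1 fail=0; on 'b' 0 → fail=1;  out ∅∪∅=∅
  n7('bd'): parent n1 fail=0; on 'd' 0 → fail=27;  out ∅∪∅=∅
  n11('ac'): parent n10 fail=0; on 'c' 0 → fail=0;  out ∅∪∅=∅
  n16('aa'): parent n10 fail=0; on 'a' 0 → fail=10;  out ∅∪∅=∅
  n23('ed'): parent n22 fail=0; on 'd' 0 → fail=27;  out ∅∪∅=∅
  n28('de'): parent n27 fail=0; on 'e' 0 → fail=22;  out ∅∪∅=∅
  n3('bba'): parent n2 fail=1; on 'a' 1→0 → fail=10;  out ∅∪∅=∅
  n8('bde'): parent n7 fail=27; on 'e' 27 → fail=28;  out ∅∪∅=∅
  n12('acc'): parent n11 fail=0; on 'c' 0 → fail=0;  out ∅∪∅=∅
  n17('aad'): parent n16 fail=10; on 'd' 10→0 → fail=27;  out ∅∪∅=∅
  n20('aae'): parent n16 fail=10; on 'e' 10→0 → fail=22;  out {4}∪∅={4}
  n24('eda'): parent n23 fail=27; on 'a' 27→0 → fail=10;  out ∅∪∅=∅
  n29('deb'): parent n28 fail=22; on 'b' 22→0 → fail=1;  out {7}∪∅={7}
  n4('bbac'): parent n3 fail=10; on 'c' 10 → fail=11;  out ∅∪∅=∅
  n9('bdeb'): parent n8 fail=28; on 'b' 28 → fail=29;  out {1}∪{7}={1,7}
  n13('accd'): parent n12 fail=0; on 'd' 0 → fail=27;  out ∅∪∅=∅
  n18('aadb'): parent n17 fail=27; on 'b' 27→0 → fail=1;  out ∅∪∅=∅
  n25('edaa'): parent n24 fail=10; on 'a' 10 → fail=16;  out ∅∪∅=∅
  n5('bbace'): parent n4 fail=11; on 'e' 11→0 → fail=22;  out ∅∪∅=∅
  n14('accdb'): parent n13 fail=27; on 'b' 27→0 → fail=1;  out ∅∪∅=∅
  n19('aadbb'): parent n18 fail=1; on 'b' 1 → fail=2;  out {3}∪∅={3}
  n21('bbacc'): parent n4 fail=11; on 'c' 11 → fail=12;  out {5}∪∅={5}
  n26('edaad'): parent n25 fail=16; on 'd' 16 → fail=17;  out {6}∪∅={6}
  n6('bbaceb'): parent n5 fail=22; on 'b' 22→0 → fail=1;  out {0}∪∅={0}
  n15('accdba'): parent n14 fail=1; on 'a' 1→0 → fail=10;  out {2}∪∅={2}

Scan:
[0] read 'b'  n0⇒n1
[1] read 'b'  n1⇒n2
[2] read 'a'  n2⇒n3
[3] read 'c'  n3⇒n4
[4] read 'e'  n4⇒n5
[5] read 'b'  n5⇒n6  ** P0@[0:5]
[6] read 'c'  n6⇒n0 (fail-walked)
[7] read 'e'  n0⇒n22
[8] read 'd'  n22⇒n23
[9] read 'e'  n23⇒n28 (fail-walked)
[10] read 'b'  n28⇒n29  ** P7@[8:10]
[11] read 'a'  n29⇒n10 (fail-walked)
[12] read 'c'  n10⇒n11
[13] read 'c'  n11⇒n12
[14] read 'd'  n12⇒n13
[15] read 'b'  n13⇒n14
[16] read 'a'  n14⇒n15  ** P2@[11:16]
[17] read 'a'  n15⇒n16 (fail-walked)
[18] read 'a'  n16⇒n16 (fail-walked)
[19] read 'e'  n16⇒n20  ** P4@[17:19]

Matches: [[5,0],[10,7],[16,2],[19,4]]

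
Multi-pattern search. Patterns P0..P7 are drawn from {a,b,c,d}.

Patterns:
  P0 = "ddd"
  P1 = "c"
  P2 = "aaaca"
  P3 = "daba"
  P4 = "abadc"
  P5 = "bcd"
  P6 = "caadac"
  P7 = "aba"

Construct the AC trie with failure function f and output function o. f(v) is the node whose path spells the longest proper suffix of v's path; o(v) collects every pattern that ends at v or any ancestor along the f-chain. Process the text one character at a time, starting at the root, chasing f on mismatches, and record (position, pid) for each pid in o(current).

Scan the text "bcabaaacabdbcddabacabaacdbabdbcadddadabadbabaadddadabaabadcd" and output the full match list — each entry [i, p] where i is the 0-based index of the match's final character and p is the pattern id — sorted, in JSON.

Build automaton:
Trie nodes:
  0='ε' goto a→5 b→17 c→4 d→1
  1='d' goto a→10 d→2
  2='dd' goto d→3
  3='ddd' goto ·  ←P0
  4='c' goto a→20  ←P1
  5='a' goto a→6 b→13
  6='aa' goto a→7
  7='aaa' goto c→8
  8='aaac' goto a→9
  9='aaaca' goto ·  ←P2
  10='da' goto b→11
  11='dab' goto a→12
  12='daba' goto ·  ←P3
  13='ab' goto a→14
  14='aba' goto d→15  ←P7
  15='abad' goto c→16
  16='abadc' goto ·  ←P4
  17='b' goto c→18
  18='bc' goto d→19
  19='bcd' goto ·  ←P5
  20='ca' goto a→21
  21='caa' goto d→22
  22='caad' goto a→23
  23='caada' goto c→24
  24='caadac' goto ·  ←P6

BFS fail/out derivation:
  fail(1) 'd': from fail(0)=0 chase 'd': 0 ⇒ 0;  out=∅∪out(0)=∅
  fail(4) 'c': from fail(0)=0 chase 'c': 0 ⇒ 0;  out={1}∪out(0)={1}
  fail(5) 'a': from fail(0)=0 chase 'a': 0 ⇒ 0;  out=∅∪out(0)=∅
  fail(17) 'b': from fail(0)=0 chase 'b': 0 ⇒ 0;  out=∅∪out(0)=∅
  fail(2) 'dd': from fail(1)=0 chase 'd': 0 ⇒ 1;  out=∅∪out(1)=∅
  fail(6) 'aa': from fail(5)=0 chase 'a': 0 ⇒ 5;  out=∅∪out(5)=∅
  fail(10) 'da': from fail(1)=0 chase 'a': 0 ⇒ 5;  out=∅∪out(5)=∅
  fail(13) 'ab': from fail(5)=0 chase 'b': 0 ⇒ 17;  out=∅∪out(17)=∅
  fail(18) 'bc': from fail(17)=0 chase 'c': 0 ⇒ 4;  out=∅∪out(4)={1}
  fail(20) 'ca': from fail(4)=0 chase 'a': 0 ⇒ 5;  out=∅∪out(5)=∅
  fail(3) 'ddd': from fail(2)=1 chase 'd': 1 ⇒ 2;  out={0}∪out(2)={0}
  fail(7) 'aaa': from fail(6)=5 chase 'a': 5 ⇒ 6;  out=∅∪out(6)=∅
  fail(11) 'dab': from fail(10)=5 chase 'b': 5 ⇒ 13;  out=∅∪out(13)=∅
  fail(14) 'aba': from fail(13)=17 chase 'a': 17→0 ⇒ 5;  out={7}∪out(5)={7}
  fail(19) 'bcd': from fail(18)=4 chase 'd': 4→0 ⇒ 1;  out={5}∪out(1)={5}
  fail(21) 'caa': from fail(20)=5 chase 'a': 5 ⇒ 6;  out=∅∪out(6)=∅
  fail(8) 'aaac': from fail(7)=6 chase 'c': 6→5→0 ⇒ 4;  out=∅∪out(4)={1}
  fail(12) 'daba': from fail(11)=13 chase 'a': 13 ⇒ 14;  out={3}∪out(14)={3,7}
  fail(15) 'abad': from fail(14)=5 chase 'd': 5→0 ⇒ 1;  out=∅∪out(1)=∅
  fail(22) 'caad': from fail(21)=6 chase 'd': 6→5→0 ⇒ 1;  out=∅∪out(1)=∅
  fail(9) 'aaaca': from fail(8)=4 chase 'a': 4 ⇒ 20;  out={2}∪out(20)={2}
  fail(16) 'abadc': from fail(15)=1 chase 'c': 1→0 ⇒ 4;  out={4}∪out(4)={1,4}
  fail(23) 'caada': from fail(22)=1 chase 'a': 1 ⇒ 10;  out=∅∪out(10)=∅
  fail(24) 'caadac': from fail(23)=10 chase 'c': 10→5→0 ⇒ 4;  out={6}∪out(4)={1,6}

Text stream:
pos 0 'b': at 17
pos 1 'c': at 18  → match P1@[1:1]
pos 2 'a': at 20 ·f
pos 3 'b': at 13 ·f
pos 4 'a': at 14  → match P7@[2:4]
pos 5 'a': at 6 ·f
pos 6 'a': at 7
pos 7 'c': at 8  → match P1@[7:7]
pos 8 'a': at 9  → match P2@[4:8]
pos 9 'b': at 13 ·f
pos 10 'd': at 1 ·f
pos 11 'b': at 17 ·f
pos 12 'c': at 18  → match P1@[12:12]
pos 13 'd': at 19  → match P5@[11:13]
pos 14 'd': at 2 ·f
pos 15 'a': at 10 ·f
pos 16 'b': at 11
pos 17 'a': at 12  → match P3@[14:17],P7@[15:17]
pos 18 'c': at 4 ·f  → match P1@[18:18]
pos 19 'a': at 20
pos 20 'b': at 13 ·f
pos 21 'a': at 14  → match P7@[19:21]
pos 22 'a': at 6 ·f
pos 23 'c': at 4 ·f  → match P1@[23:23]
pos 24 'd': at 1 ·f
pos 25 'b': at 17 ·f
pos 26 'a': at 5 ·f
pos 27 'b': at 13
pos 28 'd': at 1 ·f
pos 29 'b': at 17 ·f
pos 30 'c': at 18  → match P1@[30:30]
pos 31 'a': at 20 ·f
pos 32 'd': at 1 ·f
pos 33 'd': at 2
pos 34 'd': at 3  → match P0@[32:34]
pos 35 'a': at 10 ·f
pos 36 'd': at 1 ·f
pos 37 'a': at 10
pos 38 'b': at 11
pos 39 'a': at 12  → match P3@[36:39],P7@[37:39]
pos 40 'd': at 15 ·f
pos 41 'b': at 17 ·f
pos 42 'a': at 5 ·f
pos 43 'b': at 13
pos 44 'a': at 14  → match P7@[42:44]
pos 45 'a': at 6 ·f
pos 46 'd': at 1 ·f
pos 47 'd': at 2
pos 48 'd': at 3  → match P0@[46:48]
pos 49 'a': at 10 ·f
pos 50 'd': at 1 ·f
pos 51 'a': at 10
pos 52 'b': at 11
pos 53 'a': at 12  → match P3@[50:53],P7@[51:53]
pos 54 'a': at 6 ·f
pos 55 'b': at 13 ·f
pos 56 'a': at 14  → match P7@[54:56]
pos 57 'd': at 15
pos 58 'c': at 16  → match P1@[58:58],P4@[54:58]
pos 59 'd': at 1 ·f

Result: [[1,1],[4,7],[7,1],[8,2],[12,1],[13,5],[17,3],[17,7],[18,1],[21,7],[23,1],[30,1],[34,0],[39,3],[39,7],[44,7],[48,0],[53,3],[53,7],[56,7],[58,1],[58,4]]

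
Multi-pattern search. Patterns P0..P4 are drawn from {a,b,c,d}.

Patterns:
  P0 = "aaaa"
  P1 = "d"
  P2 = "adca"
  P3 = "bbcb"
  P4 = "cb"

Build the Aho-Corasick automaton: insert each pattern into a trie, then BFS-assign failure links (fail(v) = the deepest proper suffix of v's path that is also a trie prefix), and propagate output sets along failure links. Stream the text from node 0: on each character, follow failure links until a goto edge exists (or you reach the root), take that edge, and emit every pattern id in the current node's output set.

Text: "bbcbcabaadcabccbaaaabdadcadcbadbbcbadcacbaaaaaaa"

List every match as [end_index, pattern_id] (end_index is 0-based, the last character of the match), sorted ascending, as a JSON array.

Construct AC machine:
Trie (insert patterns):
  n0 'ε': a→1 b→9 c→13 d→5
  n1 'a': a→2 d→6
  n2 'aa': a→3
  n3 'aaa': a→4
  n4 'aaaa': ·  ←P0
  n5 'd': ·  ←P1
  n6 'ad': c→7
  n7 'adc': a→8
  n8 'adca': ·  ←P2
  n9 'b': b→10
  n10 'bb': c→11
  n11 'bbc': b→12
  n12 'bbcb': ·  ←P3
  n13 'c': b→14
  n14 'cb': ·  ←P4

BFS fail/out derivation:
  fail(1) 'a': from fail(0)=0 chase 'a': 0 ⇒ 0;  out=∅∪out(0)=∅
  fail(5) 'd': from fail(0)=0 chase 'd': 0 ⇒ 0;  out={1}∪out(0)={1}
  fail(9) 'b': from fail(0)=0 chase 'b': 0 ⇒ 0;  out=∅∪out(0)=∅
  fail(13) 'c': from fail(0)=0 chase 'c': 0 ⇒ 0;  out=∅∪out(0)=∅
  fail(2) 'aa': from fail(1)=0 chase 'a': 0 ⇒ 1;  out=∅∪out(1)=∅
  fail(6) 'ad': from fail(1)=0 chase 'd': 0 ⇒ 5;  out=∅∪out(5)={1}
  fail(10) 'bb': from fail(9)=0 chase 'b': 0 ⇒ 9;  out=∅∪out(9)=∅
  fail(14) 'cb': from fail(13)=0 chase 'b': 0 ⇒ 9;  out={4}∪out(9)={4}
  fail(3) 'aaa': from fail(2)=1 chase 'a': 1 ⇒ 2;  out=∅∪out(2)=∅
  fail(7) 'adc': from fail(6)=5 chase 'c': 5→0 ⇒ 13;  out=∅∪out(13)=∅
  fail(11) 'bbc': from fail(10)=9 chase 'c': 9→0 ⇒ 13;  out=∅∪out(13)=∅
  fail(4) 'aaaa': from fail(3)=2 chase 'a': 2 ⇒ 3;  out={0}∪out(3)={0}
  fail(8) 'adca': from fail(7)=13 chase 'a': 13→0 ⇒ 1;  out={2}∪out(1)={2}
  fail(12) 'bbcb': from fail(11)=13 chase 'b': 13 ⇒ 14;  out={3}∪out(14)={3,4}

Text stream:
pos 0 'b': at 9
pos 1 'b': at 10
pos 2 'c': at 11
pos 3 'b': at 12  emit P3@[0:3],P4@[2:3]
pos 4 'c': at 13 ·f
pos 5 'a': at 1 ·f
pos 6 'b': at 9 ·f
pos 7 'a': at 1 ·f
pos 8 'a': at 2
pos 9 'd': at 6 ·f  emit P1@[9:9]
pos 10 'c': at 7
pos 11 'a': at 8  emit P2@[8:11]
pos 12 'b': at 9 ·f
pos 13 'c': at 13 ·f
pos 14 'c': at 13 ·f
pos 15 'b': at 14  emit P4@[14:15]
pos 16 'a': at 1 ·f
pos 17 'a': at 2
pos 18 'a': at 3
pos 19 'a': at 4  emit P0@[16:19]
pos 20 'b': at 9 ·f
pos 21 'd': at 5 ·f  emit P1@[21:21]
pos 22 'a': at 1 ·f
pos 23 'd': at 6  emit P1@[23:23]
pos 24 'c': at 7
pos 25 'a': at 8  emit P2@[22:25]
pos 26 'd': at 6 ·f  emit P1@[26:26]
pos 27 'c': at 7
pos 28 'b': at 14 ·f  emit P4@[27:28]
pos 29 'a': at 1 ·f
pos 30 'd': at 6  emit P1@[30:30]
pos 31 'b': at 9 ·f
pos 32 'b': at 10
pos 33 'c': at 11
pos 34 'b': at 12  emit P3@[31:34],P4@[33:34]
pos 35 'a': at 1 ·f
pos 36 'd': at 6  emit P1@[36:36]
pos 37 'c': at 7
pos 38 'a': at 8  emit P2@[35:38]
pos 39 'c': at 13 ·f
pos 40 'b': at 14  emit P4@[39:40]
pos 41 'a': at 1 ·f
pos 42 'a': at 2
pos 43 'a': at 3
pos 44 'a': at 4  emit P0@[41:44]
pos 45 'a': at 4 ·f  emit P0@[42:45]
pos 46 'a': at 4 ·f  emit P0@[43:46]
pos 47 'a': at 4 ·f  emit P0@[44:47]

All matches (sorted): [[3,3],[3,4],[9,1],[11,2],[15,4],[19,0],[21,1],[23,1],[25,2],[26,1],[28,4],[30,1],[34,3],[34,4],[36,1],[38,2],[40,4],[44,0],[45,0],[46,0],[47,0]]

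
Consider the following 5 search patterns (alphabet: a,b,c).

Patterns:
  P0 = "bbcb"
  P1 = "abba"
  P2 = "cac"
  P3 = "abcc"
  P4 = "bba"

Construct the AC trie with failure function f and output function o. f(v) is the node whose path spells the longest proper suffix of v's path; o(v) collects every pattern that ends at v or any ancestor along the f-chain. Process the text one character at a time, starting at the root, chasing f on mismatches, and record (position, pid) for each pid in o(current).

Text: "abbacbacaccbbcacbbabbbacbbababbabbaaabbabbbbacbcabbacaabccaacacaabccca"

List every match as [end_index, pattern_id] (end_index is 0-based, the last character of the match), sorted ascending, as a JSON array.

Construct AC machine:
Trie (insert patterns):
  0='ε' goto a→5 b→1 c→9
  1='b' goto b→2
  2='bb' goto a→14 c→3
  3='bbc' goto b→4
  4='bbcb' goto ·  ←P0
  5='a' goto b→6
  6='ab' goto b→7 c→12
  7='abb' goto a→8
  8='abba' goto ·  ←P1
  9='c' goto a→10
  10='ca' goto c→11
  11='cac' goto ·  ←P2
  12='abc' goto c→13
  13='abcc' goto ·  ←P3
  14='bba' goto ·  ←P4

BFS fail/out derivation:
  n1('b'): parent n0 fail=0; on 'b' 0 → fail=0;  out ∅∪∅=∅
  n5('a'): parent n0 fail=0; on 'a' 0 → fail=0;  out ∅∪∅=∅
  n9('c'): parent n0 fail=0; on 'c' 0 → fail=0;  out ∅∪∅=∅
  n2('bb'): parent n1 fail=0; on 'b' 0 → fail=1;  out ∅∪∅=∅
  n6('ab'): parent n5 fail=0; on 'b' 0 → fail=1;  out ∅∪∅=∅
  n10('ca'): parent n9 fail=0; on 'a' 0 → fail=5;  out ∅∪∅=∅
  n3('bbc'): parent n2 fail=1; on 'c' 1→0 → fail=9;  out ∅∪∅=∅
  n7('abb'): parent n6 fail=1; on 'b' 1 → fail=2;  out ∅∪∅=∅
  n11('cac'): parent n10 fail=5; on 'c' 5→0 → fail=9;  out {2}∪∅={2}
  n12('abc'): parent n6 fail=1; on 'c' 1→0 → fail=9;  out ∅∪∅=∅
  n14('bba'): parent n2 fail=1; on 'a' 1→0 → fail=5;  out {4}∪∅={4}
  n4('bbcb'): parent n3 fail=9; on 'b' 9→0 → fail=1;  out {0}∪∅={0}
  n8('abba'): parent n7 fail=2; on 'a' 2 → fail=14;  out {1}∪{4}={1,4}
  n13('abcc'): parent n12 fail=9; on 'c' 9→0 → fail=9;  out {3}∪∅={3}

Text stream:
[0] read 'a'  n0⇒n5
[1] read 'b'  n5⇒n6
[2] read 'b'  n6⇒n7
[3] read 'a'  n7⇒n8  emit P1@[0:3],P4@[1:3]
[4] read 'c'  n8⇒n9 ·f
[5] read 'b'  n9⇒n1 ·f
[6] read 'a'  n1⇒n5 ·f
[7] read 'c'  n5⇒n9 ·f
[8] read 'a'  n9⇒n10
[9] read 'c'  n10⇒n11  emit P2@[7:9]
[10] read 'c'  n11⇒n9 ·f
[11] read 'b'  n9⇒n1 ·f
[12] read 'b'  n1⇒n2
[13] read 'c'  n2⇒n3
[14] read 'a'  n3⇒n10 ·f
[15] read 'c'  n10⇒n11  emit P2@[13:15]
[16] read 'b'  n11⇒n1 ·f
[17] read 'b'  n1⇒n2
[18] read 'a'  n2⇒n14  emit P4@[16:18]
[19] read 'b'  n14⇒n6 ·f
[20] read 'b'  n6⇒n7
[21] read 'b'  n7⇒n2 ·f
[22] read 'a'  n2⇒n14  emit P4@[20:22]
[23] read 'c'  n14⇒n9 ·f
[24] read 'b'  n9⇒n1 ·f
[25] read 'b'  n1⇒n2
[26] read 'a'  n2⇒n14  emit P4@[24:26]
[27] read 'b'  n14⇒n6 ·f
[28] read 'a'  n6⇒n5 ·f
[29] read 'b'  n5⇒n6
[30] read 'b'  n6⇒n7
[31] read 'a'  n7⇒n8  emit P1@[28:31],P4@[29:31]
[32] read 'b'  n8⇒n6 ·f
[33] read 'b'  n6⇒n7
[34] read 'a'  n7⇒n8  emit P1@[31:34],P4@[32:34]
[35] read 'a'  n8⇒n5 ·f
[36] read 'a'  n5⇒n5 ·f
[37] read 'b'  n5⇒n6
[38] read 'b'  n6⇒n7
[39] read 'a'  n7⇒n8  emit P1@[36:39],P4@[37:39]
[40] read 'b'  n8⇒n6 ·f
[41] read 'b'  n6⇒n7
[42] read 'b'  n7⇒n2 ·f
[43] read 'b'  n2⇒n2 ·f
[44] read 'a'  n2⇒n14  emit P4@[42:44]
[45] read 'c'  n14⇒n9 ·f
[46] read 'b'  n9⇒n1 ·f
[47] read 'c'  n1⇒n9 ·f
[48] read 'a'  n9⇒n10
[49] read 'b'  n10⇒n6 ·f
[50] read 'b'  n6⇒n7
[51] read 'a'  n7⇒n8  emit P1@[48:51],P4@[49:51]
[52] read 'c'  n8⇒n9 ·f
[53] read 'a'  n9⇒n10
[54] read 'a'  n10⇒n5 ·f
[55] read 'b'  n5⇒n6
[56] read 'c'  n6⇒n12
[57] read 'c'  n12⇒n13  emit P3@[54:57]
[58] read 'a'  n13⇒n10 ·f
[59] read 'a'  n10⇒n5 ·f
[60] read 'c'  n5⇒n9 ·f
[61] read 'a'  n9⇒n10
[62] read 'c'  n10⇒n11  emit P2@[60:62]
[63] read 'a'  n11⇒n10 ·f
[64] read 'a'  n10⇒n5 ·f
[65] read 'b'  n5⇒n6
[66] read 'c'  n6⇒n12
[67] read 'c'  n12⇒n13  emit P3@[64:67]
[68] read 'c'  n13⇒n9 ·f
[69] read 'a'  n9⇒n10

All matches (sorted): [[3,1],[3,4],[9,2],[15,2],[18,4],[22,4],[26,4],[31,1],[31,4],[34,1],[34,4],[39,1],[39,4],[44,4],[51,1],[51,4],[57,3],[62,2],[67,3]]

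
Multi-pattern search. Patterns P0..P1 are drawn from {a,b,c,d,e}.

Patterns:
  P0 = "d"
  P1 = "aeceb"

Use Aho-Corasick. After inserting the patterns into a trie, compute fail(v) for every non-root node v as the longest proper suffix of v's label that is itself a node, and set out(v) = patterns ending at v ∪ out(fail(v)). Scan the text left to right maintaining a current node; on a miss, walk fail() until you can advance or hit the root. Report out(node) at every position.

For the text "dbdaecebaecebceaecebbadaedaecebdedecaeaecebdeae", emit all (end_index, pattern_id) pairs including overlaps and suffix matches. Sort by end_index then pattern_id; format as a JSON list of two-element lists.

Build:
Trie nodes:
  0='ε' goto a→2 d→1
  1='d' goto ·  ←P0
  2='a' goto e→3
  3='ae' goto c→4
  4='aec' goto e→5
  5='aece' goto b→6
  6='aeceb' goto ·  ←P1

BFS fail/out derivation:
  n1('d'): parent n0 fail=0; on 'd' 0 → fail=0;  out {0}∪∅={0}
  n2('a'): parent n0 fail=0; on 'a' 0 → fail=0;  out ∅∪∅=∅
  n3('ae'): parent n2 fail=0; on 'e' 0 → fail=0;  out ∅∪∅=∅
  n4('aec'): parent n3 fail=0; on 'c' 0 → fail=0;  out ∅∪∅=∅
  n5('aece'): parent n4 fail=0; on 'e' 0 → fail=0;  out ∅∪∅=∅
  n6('aeceb'): parent n5 fail=0; on 'b' 0 → fail=0;  out {1}∪∅={1}

Run:
i=0 'd': node 0→1  emit P0@[0:0]
i=1 'b': node 1→0 (via fail)
i=2 'd': node 0→1  emit P0@[2:2]
i=3 'a': node 1→2 (via fail)
i=4 'e': node 2→3
i=5 'c': node 3→4
i=6 'e': node 4→5
i=7 'b': node 5→6  emit P1@[3:7]
i=8 'a': node 6→2 (via fail)
i=9 'e': node 2→3
i=10 'c': node 3→4
i=11 'e': node 4→5
i=12 'b': node 5→6  emit P1@[8:12]
i=13 'c': node 6→0 (via fail)
i=14 'e': node 0→0
i=15 'a': node 0→2
i=16 'e': node 2→3
i=17 'c': node 3→4
i=18 'e': node 4→5
i=19 'b': node 5→6  emit P1@[15:19]
i=20 'b': node 6→0 (via fail)
i=21 'a': node 0→2
i=22 'd': node 2→1 (via fail)  emit P0@[22:22]
i=23 'a': node 1→2 (via fail)
i=24 'e': node 2→3
i=25 'd': node 3→1 (via fail)  emit P0@[25:25]
i=26 'a': node 1→2 (via fail)
i=27 'e': node 2→3
i=28 'c': node 3→4
i=29 'e': node 4→5
i=30 'b': node 5→6  emit P1@[26:30]
i=31 'd': node 6→1 (via fail)  emit P0@[31:31]
i=32 'e': node 1→0 (via fail)
i=33 'd': node 0→1  emit P0@[33:33]
i=34 'e': node 1→0 (via fail)
i=35 'c': node 0→0
i=36 'a': node 0→2
i=37 'e': node 2→3
i=38 'a': node 3→2 (via fail)
i=39 'e': node 2→3
i=40 'c': node 3→4
i=41 'e': node 4→5
i=42 'b': node 5→6  emit P1@[38:42]
i=43 'd': node 6→1 (via fail)  emit P0@[43:43]
i=44 'e': node 1→0 (via fail)
i=45 'a': node 0→2
i=46 'e': node 2→3

Matches: [[0,0],[2,0],[7,1],[12,1],[19,1],[22,0],[25,0],[30,1],[31,0],[33,0],[42,1],[43,0]]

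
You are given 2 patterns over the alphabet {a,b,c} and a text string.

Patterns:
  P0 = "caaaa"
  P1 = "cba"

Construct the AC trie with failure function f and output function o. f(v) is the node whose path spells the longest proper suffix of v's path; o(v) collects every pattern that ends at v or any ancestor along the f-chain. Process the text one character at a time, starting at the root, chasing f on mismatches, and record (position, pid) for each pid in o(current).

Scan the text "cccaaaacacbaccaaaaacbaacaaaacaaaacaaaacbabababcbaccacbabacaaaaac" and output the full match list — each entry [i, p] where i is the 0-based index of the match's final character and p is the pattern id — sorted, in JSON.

Construct AC machine:
Trie nodes:
  0='ε' goto c→1
  1='c' goto a→2 b→6
  2='ca' goto a→3
  3='caa' goto a→4
  4='caaa' goto a→5
  5='caaaa' goto ·  ←P0
  6='cb' goto a→7
  7='cba' goto ·  ←P1

Failure links (BFS by depth):
  fail(1) 'c': from fail(0)=0 chase 'c': 0 ⇒ 0;  out=∅∪out(0)=∅
  fail(2) 'ca': from fail(1)=0 chase 'a': 0 ⇒ 0;  out=∅∪out(0)=∅
  fail(6) 'cb': from fail(1)=0 chase 'b': 0 ⇒ 0;  out=∅∪out(0)=∅
  fail(3) 'caa': from fail(2)=0 chase 'a': 0 ⇒ 0;  out=∅∪out(0)=∅
  fail(7) 'cba': from fail(6)=0 chase 'a': 0 ⇒ 0;  out={1}∪out(0)={1}
  fail(4) 'caaa': from fail(3)=0 chase 'a': 0 ⇒ 0;  out=∅∪out(0)=∅
  fail(5) 'caaaa': from fail(4)=0 chase 'a': 0 ⇒ 0;  out={0}∪out(0)={0}

Scan:
[0] read 'c'  n0⇒n1
[1] read 'c'  n1⇒n1 (via fail)
[2] read 'c'  n1⇒n1 (via fail)
[3] read 'a'  n1⇒n2
[4] read 'a'  n2⇒n3
[5] read 'a'  n3⇒n4
[6] read 'a'  n4⇒n5  emit P0@[2:6]
[7] read 'c'  n5⇒n1 (via fail)
[8] read 'a'  n1⇒n2
[9] read 'c'  n2⇒n1 (via fail)
[10] read 'b'  n1⇒n6
[11] read 'a'  n6⇒n7  emit P1@[9:11]
[12] read 'c'  n7⇒n1 (via fail)
[13] read 'c'  n1⇒n1 (via fail)
[14] read 'a'  n1⇒n2
[15] read 'a'  n2⇒n3
[16] read 'a'  n3⇒n4
[17] read 'a'  n4⇒n5  emit P0@[13:17]
[18] read 'a'  n5⇒n0 (via fail)
[19] read 'c'  n0⇒n1
[20] read 'b'  n1⇒n6
[21] read 'a'  n6⇒n7  emit P1@[19:21]
[22] read 'a'  n7⇒n0 (via fail)
[23] read 'c'  n0⇒n1
[24] read 'a'  n1⇒n2
[25] read 'a'  n2⇒n3
[26] read 'a'  n3⇒n4
[27] read 'a'  n4⇒n5  emit P0@[23:27]
[28] read 'c'  n5⇒n1 (via fail)
[29] read 'a'  n1⇒n2
[30] read 'a'  n2⇒n3
[31] read 'a'  n3⇒n4
[32] read 'a'  n4⇒n5  emit P0@[28:32]
[33] read 'c'  n5⇒n1 (via fail)
[34] read 'a'  n1⇒n2
[35] read 'a'  n2⇒n3
[36] read 'a'  n3⇒n4
[37] read 'a'  n4⇒n5  emit P0@[33:37]
[38] read 'c'  n5⇒n1 (via fail)
[39] read 'b'  n1⇒n6
[40] read 'a'  n6⇒n7  emit P1@[38:40]
[41] read 'b'  n7⇒n0 (via fail)
[42] read 'a'  n0⇒n0
[43] read 'b'  n0⇒n0
[44] read 'a'  n0⇒n0
[45] read 'b'  n0⇒n0
[46] read 'c'  n0⇒n1
[47] read 'b'  n1⇒n6
[48] read 'a'  n6⇒n7  emit P1@[46:48]
[49] read 'c'  n7⇒n1 (via fail)
[50] read 'c'  n1⇒n1 (via fail)
[51] read 'a'  n1⇒n2
[52] read 'c'  n2⇒n1 (via fail)
[53] read 'b'  n1⇒n6
[54] read 'a'  n6⇒n7  emit P1@[52:54]
[55] read 'b'  n7⇒n0 (via fail)
[56] read 'a'  n0⇒n0
[57] read 'c'  n0⇒n1
[58] read 'a'  n1⇒n2
[59] read 'a'  n2⇒n3
[60] read 'a'  n3⇒n4
[61] read 'a'  n4⇒n5  emit P0@[57:61]
[62] read 'a'  n5⇒n0 (via fail)
[63] read 'c'  n0⇒n1

Matches: [[6,0],[11,1],[17,0],[21,1],[27,0],[32,0],[37,0],[40,1],[48,1],[54,1],[61,0]]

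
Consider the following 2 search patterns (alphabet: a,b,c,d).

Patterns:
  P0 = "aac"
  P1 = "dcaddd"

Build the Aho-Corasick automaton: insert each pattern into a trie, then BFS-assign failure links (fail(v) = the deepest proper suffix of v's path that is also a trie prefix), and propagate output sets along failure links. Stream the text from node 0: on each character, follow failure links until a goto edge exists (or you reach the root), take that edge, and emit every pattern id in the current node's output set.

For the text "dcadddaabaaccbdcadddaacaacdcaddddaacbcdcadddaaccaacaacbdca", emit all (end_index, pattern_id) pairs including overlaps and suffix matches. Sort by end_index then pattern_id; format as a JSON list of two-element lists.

Construct AC machine:
Trie (insert patterns):
  n0 'ε': a→1 d→4
  n1 'a': a→2
  n2 'aa': c→3
  n3 'aac': ·  [P0 ends]
  n4 'd': c→5
  n5 'dc': a→6
  n6 'dca': d→7
  n7 'dcad': d→8
  n8 'dcadd': d→9
  n9 'dcaddd': ·  [P1 ends]

Failure links (BFS by depth):
  fail(1) 'a': from fail(0)=0 chase 'a': 0 ⇒ 0;  out=∅∪out(0)=∅
  fail(4) 'd': from fail(0)=0 chase 'd': 0 ⇒ 0;  out=∅∪out(0)=∅
  fail(2) 'aa': from fail(1)=0 chase 'a': 0 ⇒ 1;  out=∅∪out(1)=∅
  fail(5) 'dc': from fail(4)=0 chase 'c': 0 ⇒ 0;  out=∅∪out(0)=∅
  fail(3) 'aac': from fail(2)=1 chase 'c': 1→0 ⇒ 0;  out={0}∪out(0)={0}
  fail(6) 'dca': from fail(5)=0 chase 'a': 0 ⇒ 1;  out=∅∪out(1)=∅
  fail(7) 'dcad': from fail(6)=1 chase 'd': 1→0 ⇒ 4;  out=∅∪out(4)=∅
  fail(8) 'dcadd': from fail(7)=4 chase 'd': 4→0 ⇒ 4;  out=∅∪out(4)=∅
  fail(9) 'dcaddd': from fail(8)=4 chase 'd': 4→0 ⇒ 4;  out={1}∪out(4)={1}

Text stream:
[0] read 'd'  n0⇒n4
[1] read 'c'  n4⇒n5
[2] read 'a'  n5⇒n6
[3] read 'd'  n6⇒n7
[4] read 'd'  n7⇒n8
[5] read 'd'  n8⇒n9  ** P1@[0:5]
[6] read 'a'  n9⇒n1 (via fail)
[7] read 'a'  n1⇒n2
[8] read 'b'  n2⇒n0 (via fail)
[9] read 'a'  n0⇒n1
[10] read 'a'  n1⇒n2
[11] read 'c'  n2⇒n3  ** P0@[9:11]
[12] read 'c'  n3⇒n0 (via fail)
[13] read 'b'  n0⇒n0
[14] read 'd'  n0⇒n4
[15] read 'c'  n4⇒n5
[16] read 'a'  n5⇒n6
[17] read 'd'  n6⇒n7
[18] read 'd'  n7⇒n8
[19] read 'd'  n8⇒n9  ** P1@[14:19]
[20] read 'a'  n9⇒n1 (via fail)
[21] read 'a'  n1⇒n2
[22] read 'c'  n2⇒n3  ** P0@[20:22]
[23] read 'a'  n3⇒n1 (via fail)
[24] read 'a'  n1⇒n2
[25] read 'c'  n2⇒n3  ** P0@[23:25]
[26] read 'd'  n3⇒n4 (via fail)
[27] read 'c'  n4⇒n5
[28] read 'a'  n5⇒n6
[29] read 'd'  n6⇒n7
[30] read 'd'  n7⇒n8
[31] read 'd'  n8⇒n9  ** P1@[26:31]
[32] read 'd'  n9⇒n4 (via fail)
[33] read 'a'  n4⇒n1 (via fail)
[34] read 'a'  n1⇒n2
[35] read 'c'  n2⇒n3  ** P0@[33:35]
[36] read 'b'  n3⇒n0 (via fail)
[37] read 'c'  n0⇒n0
[38] read 'd'  n0⇒n4
[39] read 'c'  n4⇒n5
[40] read 'a'  n5⇒n6
[41] read 'd'  n6⇒n7
[42] read 'd'  n7⇒n8
[43] read 'd'  n8⇒n9  ** P1@[38:43]
[44] read 'a'  n9⇒n1 (via fail)
[45] read 'a'  n1⇒n2
[46] read 'c'  n2⇒n3  ** P0@[44:46]
[47] read 'c'  n3⇒n0 (via fail)
[48] read 'a'  n0⇒n1
[49] read 'a'  n1⇒n2
[50] read 'c'  n2⇒n3  ** P0@[48:50]
[51] read 'a'  n3⇒n1 (via fail)
[52] read 'a'  n1⇒n2
[53] read 'c'  n2⇒n3  ** P0@[51:53]
[54] read 'b'  n3⇒n0 (via fail)
[55] read 'd'  n0⇒n4
[56] read 'c'  n4⇒n5
[57] read 'a'  n5⇒n6

Matches: [[5,1],[11,0],[19,1],[22,0],[25,0],[31,1],[35,0],[43,1],[46,0],[50,0],[53,0]]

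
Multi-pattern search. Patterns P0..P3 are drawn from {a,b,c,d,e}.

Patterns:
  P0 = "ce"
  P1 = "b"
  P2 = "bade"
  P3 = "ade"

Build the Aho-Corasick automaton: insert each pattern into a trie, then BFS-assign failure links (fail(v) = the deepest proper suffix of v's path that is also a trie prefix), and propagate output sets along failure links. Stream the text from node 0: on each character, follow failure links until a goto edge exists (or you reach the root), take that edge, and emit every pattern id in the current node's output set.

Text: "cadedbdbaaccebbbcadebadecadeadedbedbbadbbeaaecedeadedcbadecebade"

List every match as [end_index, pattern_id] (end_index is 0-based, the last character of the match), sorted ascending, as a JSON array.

Build:
Trie nodes:
  0='ε' goto a→7 b→3 c→1
  1='c' goto e→2
  2='ce' goto ·  ←P0
  3='b' goto a→4  ←P1
  4='ba' goto d→5
  5='bad' goto e→6
  6='bade' goto ·  ←P2
  7='a' goto d→8
  8='ad' goto e→9
  9='ade' goto ·  ←P3

Failure links (BFS by depth):
  fail(1) 'c': from fail(0)=0 chase 'c': 0 ⇒ 0;  out=∅∪out(0)=∅
  fail(3) 'b': from fail(0)=0 chase 'b': 0 ⇒ 0;  out={1}∪out(0)={1}
  fail(7) 'a': from fail(0)=0 chase 'a': 0 ⇒ 0;  out=∅∪out(0)=∅
  fail(2) 'ce': from fail(1)=0 chase 'e': 0 ⇒ 0;  out={0}∪out(0)={0}
  fail(4) 'ba': from fail(3)=0 chase 'a': 0 ⇒ 7;  out=∅∪out(7)=∅
  fail(8) 'ad': from fail(7)=0 chase 'd': 0 ⇒ 0;  out=∅∪out(0)=∅
  fail(5) 'bad': from fail(4)=7 chase 'd': 7 ⇒ 8;  out=∅∪out(8)=∅
  fail(9) 'ade': from fail(8)=0 chase 'e': 0 ⇒ 0;  out={3}∪out(0)={3}
  fail(6) 'bade': from fail(5)=8 chase 'e': 8 ⇒ 9;  out={2}∪out(9)={2,3}

Scan:
[0] read 'c'  n0⇒n1
[1] read 'a'  n1⇒n7 (via fail)
[2] read 'd'  n7⇒n8
[3] read 'e'  n8⇒n9  emit P3@[1:3]
[4] read 'd'  n9⇒n0 (via fail)
[5] read 'b'  n0⇒n3  emit P1@[5:5]
[6] read 'd'  n3⇒n0 (via fail)
[7] read 'b'  n0⇒n3  emit P1@[7:7]
[8] read 'a'  n3⇒n4
[9] read 'a'  n4⇒n7 (via fail)
[10] read 'c'  n7⇒n1 (via fail)
[11] read 'c'  n1⇒n1 (via fail)
[12] read 'e'  n1⇒n2  emit P0@[11:12]
[13] read 'b'  n2⇒n3 (via fail)  emit P1@[13:13]
[14] read 'b'  n3⇒n3 (via fail)  emit P1@[14:14]
[15] read 'b'  n3⇒n3 (via fail)  emit P1@[15:15]
[16] read 'c'  n3⇒n1 (via fail)
[17] read 'a'  n1⇒n7 (via fail)
[18] read 'd'  n7⇒n8
[19] read 'e'  n8⇒n9  emit P3@[17:19]
[20] read 'b'  n9⇒n3 (via fail)  emit P1@[20:20]
[21] read 'a'  n3⇒n4
[22] read 'd'  n4⇒n5
[23] read 'e'  n5⇒n6  emit P2@[20:23],P3@[21:23]
[24] read 'c'  n6⇒n1 (via fail)
[25] read 'a'  n1⇒n7 (via fail)
[26] read 'd'  n7⇒n8
[27] read 'e'  n8⇒n9  emit P3@[25:27]
[28] read 'a'  n9⇒n7 (via fail)
[29] read 'd'  n7⇒n8
[30] read 'e'  n8⇒n9  emit P3@[28:30]
[31] read 'd'  n9⇒n0 (via fail)
[32] read 'b'  n0⇒n3  emit P1@[32:32]
[33] read 'e'  n3⇒n0 (via fail)
[34] read 'd'  n0⇒n0
[35] read 'b'  n0⇒n3  emit P1@[35:35]
[36] read 'b'  n3⇒n3 (via fail)  emit P1@[36:36]
[37] read 'a'  n3⇒n4
[38] read 'd'  n4⇒n5
[39] read 'b'  n5⇒n3 (via fail)  emit P1@[39:39]
[40] read 'b'  n3⇒n3 (via fail)  emit P1@[40:40]
[41] read 'e'  n3⇒n0 (via fail)
[42] read 'a'  n0⇒n7
[43] read 'a'  n7⇒n7 (via fail)
[44] read 'e'  n7⇒n0 (via fail)
[45] read 'c'  n0⇒n1
[46] read 'e'  n1⇒n2  emit P0@[45:46]
[47] read 'd'  n2⇒n0 (via fail)
[48] read 'e'  n0⇒n0
[49] read 'a'  n0⇒n7
[50] read 'd'  n7⇒n8
[51] read 'e'  n8⇒n9  emit P3@[49:51]
[52] read 'd'  n9⇒n0 (via fail)
[53] read 'c'  n0⇒n1
[54] read 'b'  n1⇒n3 (via fail)  emit P1@[54:54]
[55] read 'a'  n3⇒n4
[56] read 'd'  n4⇒n5
[57] read 'e'  n5⇒n6  emit P2@[54:57],P3@[55:57]
[58] read 'c'  n6⇒n1 (via fail)
[59] read 'e'  n1⇒n2  emit P0@[58:59]
[60] read 'b'  n2⇒n3 (via fail)  emit P1@[60:60]
[61] read 'a'  n3⇒n4
[62] read 'd'  n4⇒n5
[63] read 'e'  n5⇒n6  emit P2@[60:63],P3@[61:63]

Result: [[3,3],[5,1],[7,1],[12,0],[13,1],[14,1],[15,1],[19,3],[20,1],[23,2],[23,3],[27,3],[30,3],[32,1],[35,1],[36,1],[39,1],[40,1],[46,0],[51,3],[54,1],[57,2],[57,3],[59,0],[60,1],[63,2],[63,3]]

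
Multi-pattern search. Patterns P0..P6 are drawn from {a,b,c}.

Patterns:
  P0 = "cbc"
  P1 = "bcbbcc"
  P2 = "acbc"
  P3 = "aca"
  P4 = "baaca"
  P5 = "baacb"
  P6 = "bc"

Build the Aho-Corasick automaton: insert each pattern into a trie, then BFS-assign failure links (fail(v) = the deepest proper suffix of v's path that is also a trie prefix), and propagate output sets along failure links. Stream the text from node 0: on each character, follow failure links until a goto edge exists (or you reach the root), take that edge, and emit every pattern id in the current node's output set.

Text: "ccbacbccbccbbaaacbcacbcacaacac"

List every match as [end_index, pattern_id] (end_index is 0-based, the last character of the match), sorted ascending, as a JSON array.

Construct AC machine:
Trie (insert patterns):
  n0 'ε': a→10 b→4 c→1
  n1 'c': b→2
  n2 'cb': c→3
  n3 'cbc': ·  ←P0
  n4 'b': a→15 c→5
  n5 'bc': b→6  ←P6
  n6 'bcb': b→7
  n7 'bcbb': c→8
  n8 'bcbbc': c→9
  n9 'bcbbcc': ·  ←P1
  n10 'a': c→11
  n11 'ac': a→14 b→12
  n12 'acb': c→13
  n13 'acbc': ·  ←P2
  n14 'aca': ·  ←P3
  n15 'ba': a→16
  n16 'baa': c→17
  n17 'baac': a→18 b→19
  n18 'baaca': ·  ←P4
  n19 'baacb': ·  ←P5

BFS fail/out derivation:
  fail(1) 'c': from fail(0)=0 chase 'c': 0 ⇒ 0;  out=∅∪out(0)=∅
  fail(4) 'b': from fail(0)=0 chase 'b': 0 ⇒ 0;  out=∅∪out(0)=∅
  fail(10) 'a': from fail(0)=0 chase 'a': 0 ⇒ 0;  out=∅∪out(0)=∅
  fail(2) 'cb': from fail(1)=0 chase 'b': 0 ⇒ 4;  out=∅∪out(4)=∅
  fail(5) 'bc': from fail(4)=0 chase 'c': 0 ⇒ 1;  out={6}∪out(1)={6}
  fail(11) 'ac': from fail(10)=0 chase 'c': 0 ⇒ 1;  out=∅∪out(1)=∅
  fail(15) 'ba': from fail(4)=0 chase 'a': 0 ⇒ 10;  out=∅∪out(10)=∅
  fail(3) 'cbc': from fail(2)=4 chase 'c': 4 ⇒ 5;  out={0}∪out(5)={0,6}
  fail(6) 'bcb': from fail(5)=1 chase 'b': 1 ⇒ 2;  out=∅∪out(2)=∅
  fail(12) 'acb': from fail(11)=1 chase 'b': 1 ⇒ 2;  out=∅∪out(2)=∅
  fail(14) 'aca': from fail(11)=1 chase 'a': 1→0 ⇒ 10;  out={3}∪out(10)={3}
  fail(16) 'baa': from fail(15)=10 chase 'a': 10→0 ⇒ 10;  out=∅∪out(10)=∅
  fail(7) 'bcbb': from fail(6)=2 chase 'b': 2→4→0 ⇒ 4;  out=∅∪out(4)=∅
  fail(13) 'acbc': from fail(12)=2 chase 'c': 2 ⇒ 3;  out={2}∪out(3)={0,2,6}
  fail(17) 'baac': from fail(16)=10 chase 'c': 10 ⇒ 11;  out=∅∪out(11)=∅
  fail(8) 'bcbbc': from fail(7)=4 chase 'c': 4 ⇒ 5;  out=∅∪out(5)={6}
  fail(18) 'baaca': from fail(17)=11 chase 'a': 11 ⇒ 14;  out={4}∪out(14)={3,4}
  fail(19) 'baacb': from fail(17)=11 chase 'b': 11 ⇒ 12;  out={5}∪out(12)={5}
  fail(9) 'bcbbcc': from fail(8)=5 chase 'c': 5→1→0 ⇒ 1;  out={1}∪out(1)={1}

Text stream:
pos 0 'c': at 1
pos 1 'c': at 1 (via fail)
pos 2 'b': at 2
pos 3 'a': at 15 (via fail)
pos 4 'c': at 11 (via fail)
pos 5 'b': at 12
pos 6 'c': at 13  ** P0@[4:6],P2@[3:6],P6@[5:6]
pos 7 'c': at 1 (via fail)
pos 8 'b': at 2
pos 9 'c': at 3  ** P0@[7:9],P6@[8:9]
pos 10 'c': at 1 (via fail)
pos 11 'b': at 2
pos 12 'b': at 4 (via fail)
pos 13 'a': at 15
pos 14 'a': at 16
pos 15 'a': at 10 (via fail)
pos 16 'c': at 11
pos 17 'b': at 12
pos 18 'c': at 13  ** P0@[16:18],P2@[15:18],P6@[17:18]
pos 19 'a': at 10 (via fail)
pos 20 'c': at 11
pos 21 'b': at 12
pos 22 'c': at 13  ** P0@[20:22],P2@[19:22],P6@[21:22]
pos 23 'a': at 10 (via fail)
pos 24 'c': at 11
pos 25 'a': at 14  ** P3@[23:25]
pos 26 'a': at 10 (via fail)
pos 27 'c': at 11
pos 28 'a': at 14  ** P3@[26:28]
pos 29 'c': at 11 (via fail)

All matches (sorted): [[6,0],[6,2],[6,6],[9,0],[9,6],[18,0],[18,2],[18,6],[22,0],[22,2],[22,6],[25,3],[28,3]]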